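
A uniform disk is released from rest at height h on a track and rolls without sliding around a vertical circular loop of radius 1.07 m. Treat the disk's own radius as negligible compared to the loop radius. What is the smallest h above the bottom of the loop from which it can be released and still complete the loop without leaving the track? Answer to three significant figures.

For this body I = (1/2)MR², i.e. k = I/(MR²) = 0.5.
At the top, contact is just lost when gravity alone supplies the centripetal force: Mg = Mv_top²/r, i.e. v_top² = gr.
With ω = v/R, the kinetic energy at speed v is ½(1+k)Mv² = (3/4)Mv².
Energy conservation from release (height h) to the top (height 2r): Mgh = Mg(2r) + (3/4)M·gr.
Thus h_min = 2r + (1+k)r/2 = r(2 + 1.5/2) = 1.07 × 2.75 ≈ 2.94 m.

h_min ≈ 2.94 m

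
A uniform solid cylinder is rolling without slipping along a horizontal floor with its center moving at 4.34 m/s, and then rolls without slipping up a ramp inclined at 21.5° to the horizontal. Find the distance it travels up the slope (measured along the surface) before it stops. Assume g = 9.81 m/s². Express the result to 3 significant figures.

With I = (1/2)MR², the ratio k = I/(MR²) is 0.5.
Pure rolling means v = ωR; then KE = ½Mv² + ½I(v/R)² = ½(1+k)Mv² = (3/4)Mv².
Setting this equal to Mgh gives the vertical rise h = (1+k)v₀²/(2g) = 1.5×4.34²/(2×9.81) = 1.44 m.
The distance along the slope is d = h/sinθ = 1.44/sin21.5° ≈ 3.93 m.

d ≈ 3.93 m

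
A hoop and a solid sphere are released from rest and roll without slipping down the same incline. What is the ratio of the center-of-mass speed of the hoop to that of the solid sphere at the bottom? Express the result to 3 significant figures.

v_ratio ≈ 0.837

Each satisfies Mgh = ½(1+k)Mv² with k = I/(MR²), so v ∝ 1/√(1+k).
For the hoop k = 1; for the solid sphere k = 0.4.
v₁/v₂ = √((1+k₂)/(1+k₁)) = √(1.4/2) ≈ 0.837.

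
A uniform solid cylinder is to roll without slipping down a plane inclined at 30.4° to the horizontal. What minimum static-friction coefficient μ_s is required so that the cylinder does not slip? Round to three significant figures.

μ_min ≈ 0.196

With I = (1/2)MR², the ratio k = I/(MR²) is 0.5.
Newton's second law down the slope: Mg sinθ − f = Ma. The torque equation fR = Iα (with α = a/R) gives f = kMa.
These give a = g sinθ/(1+k) and the required friction f = kMg sinθ/(1+k).
With N = Mg cosθ, the no-slip condition f ≤ μN gives μ_min = f/N = k tanθ/(1+k).
μ_min = 0.5 × tan30.4° / 1.5 ≈ 0.196.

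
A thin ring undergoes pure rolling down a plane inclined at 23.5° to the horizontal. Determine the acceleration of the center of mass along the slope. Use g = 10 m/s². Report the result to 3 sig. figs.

a ≈ 1.99 m/s²

With I = MR², the ratio k = I/(MR²) is 1.
Translational: Mg sinθ − f = Ma. Rotational about the CM: fR = Iα = kMRa, so f = kMa.
Eliminating f: Mg sinθ = (1+k)Ma, so a = g sinθ/(1+k) = 10 × sin23.5° / 2 ≈ 1.99 m/s².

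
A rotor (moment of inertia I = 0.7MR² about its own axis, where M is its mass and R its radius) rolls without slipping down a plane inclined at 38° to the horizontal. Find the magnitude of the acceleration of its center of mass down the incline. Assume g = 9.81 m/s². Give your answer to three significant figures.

Here I = 0.7MR², so the shape factor k = I/(MR²) = 0.7.
Along the incline Mg sinθ − f = Ma, and torque about the center fR = Iα = kMR²(a/R) gives f = kMa.
Eliminating f: Mg sinθ = (1+k)Ma, so a = g sinθ/(1+k) = 9.81 × sin38° / 1.7 ≈ 3.55 m/s².

a ≈ 3.55 m/s²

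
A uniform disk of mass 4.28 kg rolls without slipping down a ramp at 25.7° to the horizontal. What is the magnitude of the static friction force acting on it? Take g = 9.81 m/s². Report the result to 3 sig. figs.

For this body I = (1/2)MR², i.e. k = I/(MR²) = 0.5.
Newton's second law down the slope: Mg sinθ − f = Ma. The torque equation fR = Iα (with α = a/R) gives f = kMa.
Combining, a = g sinθ/(1+k) and f = kMa = kMg sinθ/(1+k).
f = 0.5 × 4.28 × 9.81 × sin25.7° / 1.5 ≈ 6.07 N.

f ≈ 6.07 N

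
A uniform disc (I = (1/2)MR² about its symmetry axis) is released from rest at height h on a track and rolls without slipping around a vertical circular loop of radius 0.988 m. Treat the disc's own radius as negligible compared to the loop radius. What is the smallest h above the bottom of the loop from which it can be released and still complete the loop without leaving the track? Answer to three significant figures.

For this body I = (1/2)MR², i.e. k = I/(MR²) = 0.5.
At the top, contact is just lost when gravity alone supplies the centripetal force: Mg = Mv_top²/r, i.e. v_top² = gr.
With ω = v/R, the kinetic energy at speed v is ½(1+k)Mv² = (3/4)Mv².
Energy conservation from release (height h) to the top (height 2r): Mgh = Mg(2r) + (3/4)M·gr.
Thus h_min = 2r + (1+k)r/2 = r(2 + 1.5/2) = 0.988 × 2.75 ≈ 2.72 m.

h_min ≈ 2.72 m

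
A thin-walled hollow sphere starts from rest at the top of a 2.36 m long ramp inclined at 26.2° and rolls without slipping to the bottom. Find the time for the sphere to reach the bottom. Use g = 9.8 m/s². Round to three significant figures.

t ≈ 1.35 s

For this body I = (2/3)MR², i.e. k = I/(MR²) = 2/3.
Along the incline Mg sinθ − f = Ma, and torque about the center fR = Iα = kMR²(a/R) gives f = kMa.
Hence a = g sinθ/(1+k) = 9.8×sin26.2°/1.667 = 2.596 m/s².
With constant a from rest, t = √(2L/a) = √(2·2.36/2.596) ≈ 1.35 s.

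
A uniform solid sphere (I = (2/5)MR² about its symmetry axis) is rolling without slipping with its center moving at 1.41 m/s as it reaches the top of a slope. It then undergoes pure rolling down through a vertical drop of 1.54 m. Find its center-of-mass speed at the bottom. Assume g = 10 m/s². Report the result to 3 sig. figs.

v ≈ 4.90 m/s

For this body I = (2/5)MR², i.e. k = I/(MR²) = 0.4.
Rolling without slipping gives ω = v/R, so the total kinetic energy is ½Mv² + ½Iω² = ½(1+k)Mv² = (7/10)Mv².
Conserving energy between top and bottom: (7/10)Mv² = (7/10)Mv₀² + Mgh, hence v² = v₀² + 2gh/(1+k).
v = √(1.41² + 2×10×1.54/1.4) = √23.99 ≈ 4.90 m/s.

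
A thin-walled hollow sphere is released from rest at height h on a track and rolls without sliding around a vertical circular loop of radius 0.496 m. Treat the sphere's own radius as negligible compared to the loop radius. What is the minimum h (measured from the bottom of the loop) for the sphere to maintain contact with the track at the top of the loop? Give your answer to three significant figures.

h_min ≈ 1.41 m

Here I = (2/3)MR², so the shape factor k = I/(MR²) = 2/3.
At the top of the loop, the minimum-contact condition is Mg = Mv_top²/r, so v_top² = gr.
With ω = v/R, the kinetic energy at speed v is ½(1+k)Mv² = (5/6)Mv².
Energy conservation from release (height h) to the top (height 2r): Mgh = Mg(2r) + (5/6)M·gr.
Thus h_min = 2r + (1+k)r/2 = r(2 + 1.667/2) = 0.496 × 2.833 ≈ 1.41 m.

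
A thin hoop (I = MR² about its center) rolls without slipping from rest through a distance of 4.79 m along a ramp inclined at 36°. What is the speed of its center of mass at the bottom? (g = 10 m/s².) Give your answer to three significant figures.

The moment of inertia is MR², giving k ≡ I/(MR²) = 1.
The rolling condition ω = v/R makes the rotational term ½I(v/R)² = ½kMv², so KE_total = ½(1+k)Mv² = Mv².
The vertical drop is h = L sinθ = 4.79 × sin36° = 2.815 m.
Energy conservation: Mgh = Mv², so v = √(2gh/(1+k)) = √(2 × 10 × 2.815 / 2) ≈ 5.31 m/s.

v ≈ 5.31 m/s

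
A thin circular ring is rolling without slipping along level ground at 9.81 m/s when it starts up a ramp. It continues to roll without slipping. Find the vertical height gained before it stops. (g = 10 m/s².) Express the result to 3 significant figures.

Here I = MR², so the shape factor k = I/(MR²) = 1.
Pure rolling means v = ωR; then KE = ½Mv² + ½I(v/R)² = ½(1+k)Mv² = Mv².
All of this converts to potential energy at the highest point: Mv₀² = Mgh.
Thus h = (1+k)v₀²/(2g) = 2 × 9.81² / (2 × 10) ≈ 9.62 m.

h ≈ 9.62 m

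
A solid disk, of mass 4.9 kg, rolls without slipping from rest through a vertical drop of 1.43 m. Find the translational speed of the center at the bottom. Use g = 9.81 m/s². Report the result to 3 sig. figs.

v ≈ 4.32 m/s

The moment of inertia is (1/2)MR², giving k ≡ I/(MR²) = 0.5.
The rolling condition ω = v/R makes the rotational term ½I(v/R)² = ½kMv², so KE_total = ½(1+k)Mv² = (3/4)Mv².
Setting Mgh = (3/4)Mv² gives v = √(2gh/(1+k)) = √(2·9.81·1.43/1.5) ≈ 4.32 m/s.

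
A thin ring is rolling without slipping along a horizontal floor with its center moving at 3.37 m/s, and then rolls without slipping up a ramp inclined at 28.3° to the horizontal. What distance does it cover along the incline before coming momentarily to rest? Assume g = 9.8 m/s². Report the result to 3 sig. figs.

d ≈ 2.44 m

Here I = MR², so the shape factor k = I/(MR²) = 1.
Pure rolling means v = ωR; then KE = ½Mv² + ½I(v/R)² = ½(1+k)Mv² = Mv².
Setting this equal to Mgh gives the vertical rise h = (1+k)v₀²/(2g) = 2×3.37²/(2×9.8) = 1.159 m.
Along the incline, d = h/sinθ = 1.159/sin28.3° ≈ 2.44 m.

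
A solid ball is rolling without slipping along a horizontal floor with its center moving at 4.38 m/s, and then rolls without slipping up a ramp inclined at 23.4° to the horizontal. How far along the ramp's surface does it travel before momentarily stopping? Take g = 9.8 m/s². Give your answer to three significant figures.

For this body I = (2/5)MR², i.e. k = I/(MR²) = 0.4.
Rolling without slipping gives ω = v/R, so the total kinetic energy is ½Mv² + ½Iω² = ½(1+k)Mv² = (7/10)Mv².
Setting this equal to Mgh gives the vertical rise h = (1+k)v₀²/(2g) = 1.4×4.38²/(2×9.8) = 1.37 m.
The distance along the slope is d = h/sinθ = 1.37/sin23.4° ≈ 3.45 m.

d ≈ 3.45 m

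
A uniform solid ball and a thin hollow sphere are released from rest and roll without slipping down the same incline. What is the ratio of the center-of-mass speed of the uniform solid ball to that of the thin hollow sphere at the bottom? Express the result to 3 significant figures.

v_ratio ≈ 1.09

Each satisfies Mgh = ½(1+k)Mv² with k = I/(MR²), so v ∝ 1/√(1+k).
For the uniform solid ball k = 0.4; for the thin hollow sphere k = 2/3.
v₁/v₂ = √((1+k₂)/(1+k₁)) = √(1.667/1.4) ≈ 1.09.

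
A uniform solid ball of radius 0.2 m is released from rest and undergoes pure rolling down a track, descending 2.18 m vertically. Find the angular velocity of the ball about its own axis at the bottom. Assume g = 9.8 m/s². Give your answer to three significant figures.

ω ≈ 27.6 rad/s

For this body I = (2/5)MR², i.e. k = I/(MR²) = 0.4.
The rolling condition ω = v/R makes the rotational term ½I(v/R)² = ½kMv², so KE_total = ½(1+k)Mv² = (7/10)Mv².
Energy conservation Mgh = ½(1+k)Mv² gives v = √(2gh/(1+k)) = √(2 × 9.8 × 2.18 / 1.4) = 5.524 m/s.
The angular speed follows from ω = v/R = 5.524/0.2 ≈ 27.6 rad/s.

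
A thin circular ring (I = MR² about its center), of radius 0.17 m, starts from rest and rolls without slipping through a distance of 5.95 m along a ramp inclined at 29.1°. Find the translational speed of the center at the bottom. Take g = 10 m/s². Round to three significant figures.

Here I = MR², so the shape factor k = I/(MR²) = 1.
Rolling without slipping gives ω = v/R, so the total kinetic energy is ½Mv² + ½Iω² = ½(1+k)Mv² = Mv².
The vertical drop is h = L sinθ = 5.95 × sin29.1° = 2.894 m.
Energy conservation: Mgh = Mv², so v = √(2gh/(1+k)) = √(2 × 10 × 2.894 / 2) ≈ 5.38 m/s.

v ≈ 5.38 m/s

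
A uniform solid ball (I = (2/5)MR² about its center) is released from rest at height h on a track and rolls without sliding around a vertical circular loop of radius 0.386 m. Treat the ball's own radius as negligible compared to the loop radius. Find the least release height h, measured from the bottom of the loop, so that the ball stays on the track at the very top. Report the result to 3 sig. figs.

h_min ≈ 1.04 m

With I = (2/5)MR², the ratio k = I/(MR²) is 0.4.
At the top of the loop, the minimum-contact condition is Mg = Mv_top²/r, so v_top² = gr.
With ω = v/R, the kinetic energy at speed v is ½(1+k)Mv² = (7/10)Mv².
Energy conservation from release (height h) to the top (height 2r): Mgh = Mg(2r) + (7/10)M·gr.
Thus h_min = 2r + (1+k)r/2 = r(2 + 1.4/2) = 0.386 × 2.7 ≈ 1.04 m.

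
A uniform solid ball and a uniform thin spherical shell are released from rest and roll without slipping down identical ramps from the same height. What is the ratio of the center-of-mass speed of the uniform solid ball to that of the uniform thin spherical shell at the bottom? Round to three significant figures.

v_ratio ≈ 1.09

Each satisfies Mgh = ½(1+k)Mv² with k = I/(MR²), so v ∝ 1/√(1+k).
For the uniform solid ball k = 0.4; for the uniform thin spherical shell k = 2/3.
v₁/v₂ = √((1+k₂)/(1+k₁)) = √(1.667/1.4) ≈ 1.09.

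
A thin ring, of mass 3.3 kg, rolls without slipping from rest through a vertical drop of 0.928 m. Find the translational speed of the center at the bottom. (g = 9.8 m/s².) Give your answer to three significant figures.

v ≈ 3.02 m/s

With I = MR², the ratio k = I/(MR²) is 1.
Pure rolling means v = ωR; then KE = ½Mv² + ½I(v/R)² = ½(1+k)Mv² = Mv².
Energy conservation: Mgh = Mv², so v = √(2gh/(1+k)) = √(2 × 9.8 × 0.928 / 2) ≈ 3.02 m/s.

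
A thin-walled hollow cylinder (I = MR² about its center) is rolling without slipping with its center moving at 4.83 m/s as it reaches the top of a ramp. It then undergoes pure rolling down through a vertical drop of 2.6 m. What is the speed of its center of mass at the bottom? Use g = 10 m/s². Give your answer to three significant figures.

v ≈ 7.02 m/s

With I = MR², the ratio k = I/(MR²) is 1.
Since it rolls without slipping, ω = v/R and KE = ½Mv² + ½Iω² = ½(1+k)Mv² = Mv².
Energy conservation: Mv₀² + Mgh = Mv², so v² = v₀² + 2gh/(1+k).
v = √(4.83² + 2×10×2.6/2) = √49.33 ≈ 7.02 m/s.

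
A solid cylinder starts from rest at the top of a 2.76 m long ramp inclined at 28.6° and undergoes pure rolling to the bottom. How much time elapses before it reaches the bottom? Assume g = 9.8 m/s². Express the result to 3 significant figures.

The moment of inertia is (1/2)MR², giving k ≡ I/(MR²) = 0.5.
Along the incline Mg sinθ − f = Ma, and torque about the center fR = Iα = kMR²(a/R) gives f = kMa.
Hence a = g sinθ/(1+k) = 9.8×sin28.6°/1.5 = 3.127 m/s².
Starting from rest, L = ½at², so t = √(2L/a) = √(2×2.76/3.127) ≈ 1.33 s.

t ≈ 1.33 s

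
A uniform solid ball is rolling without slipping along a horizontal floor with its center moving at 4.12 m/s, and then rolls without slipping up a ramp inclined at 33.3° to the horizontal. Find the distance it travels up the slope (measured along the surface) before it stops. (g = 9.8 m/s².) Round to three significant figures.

d ≈ 2.21 m

For this body I = (2/5)MR², i.e. k = I/(MR²) = 0.4.
Pure rolling means v = ωR; then KE = ½Mv² + ½I(v/R)² = ½(1+k)Mv² = (7/10)Mv².
Setting this equal to Mgh gives the vertical rise h = (1+k)v₀²/(2g) = 1.4×4.12²/(2×9.8) = 1.212 m.
The distance along the slope is d = h/sinθ = 1.212/sin33.3° ≈ 2.21 m.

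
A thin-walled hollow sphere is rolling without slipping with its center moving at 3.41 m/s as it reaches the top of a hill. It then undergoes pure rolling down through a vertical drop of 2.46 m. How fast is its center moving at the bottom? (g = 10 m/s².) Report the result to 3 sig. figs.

v ≈ 6.41 m/s

Here I = (2/3)MR², so the shape factor k = I/(MR²) = 2/3.
The rolling condition ω = v/R makes the rotational term ½I(v/R)² = ½kMv², so KE_total = ½(1+k)Mv² = (5/6)Mv².
Energy conservation: (5/6)Mv₀² + Mgh = (5/6)Mv², so v² = v₀² + 2gh/(1+k).
v = √(3.41² + 2×10×2.46/1.667) = √41.15 ≈ 6.41 m/s.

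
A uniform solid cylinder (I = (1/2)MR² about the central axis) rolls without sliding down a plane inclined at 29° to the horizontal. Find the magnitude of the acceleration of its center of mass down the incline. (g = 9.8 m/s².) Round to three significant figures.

For this body I = (1/2)MR², i.e. k = I/(MR²) = 0.5.
Along the incline Mg sinθ − f = Ma, and torque about the center fR = Iα = kMR²(a/R) gives f = kMa.
Eliminating f: Mg sinθ = (1+k)Ma, so a = g sinθ/(1+k) = 9.8 × sin29° / 1.5 ≈ 3.17 m/s².

a ≈ 3.17 m/s²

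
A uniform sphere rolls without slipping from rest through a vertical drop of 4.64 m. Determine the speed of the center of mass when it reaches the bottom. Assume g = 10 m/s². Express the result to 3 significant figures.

v ≈ 8.14 m/s

Here I = (2/5)MR², so the shape factor k = I/(MR²) = 0.4.
Pure rolling means v = ωR; then KE = ½Mv² + ½I(v/R)² = ½(1+k)Mv² = (7/10)Mv².
Setting Mgh = (7/10)Mv² gives v = √(2gh/(1+k)) = √(2·10·4.64/1.4) ≈ 8.14 m/s.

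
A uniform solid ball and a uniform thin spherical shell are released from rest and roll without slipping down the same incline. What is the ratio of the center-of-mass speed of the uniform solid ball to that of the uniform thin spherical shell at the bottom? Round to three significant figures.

Each satisfies Mgh = ½(1+k)Mv² with k = I/(MR²), so v ∝ 1/√(1+k).
For the uniform solid ball k = 0.4; for the uniform thin spherical shell k = 2/3.
v₁/v₂ = √((1+k₂)/(1+k₁)) = √(1.667/1.4) ≈ 1.09.

v_ratio ≈ 1.09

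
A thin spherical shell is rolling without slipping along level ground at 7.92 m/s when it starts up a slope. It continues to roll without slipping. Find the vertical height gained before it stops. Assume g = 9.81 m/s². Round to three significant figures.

h ≈ 5.33 m

For this body I = (2/3)MR², i.e. k = I/(MR²) = 2/3.
Rolling without slipping gives ω = v/R, so the total kinetic energy is ½Mv² + ½Iω² = ½(1+k)Mv² = (5/6)Mv².
All of this converts to potential energy at the highest point: (5/6)Mv₀² = Mgh.
Thus h = (1+k)v₀²/(2g) = 1.667 × 7.92² / (2 × 9.81) ≈ 5.33 m.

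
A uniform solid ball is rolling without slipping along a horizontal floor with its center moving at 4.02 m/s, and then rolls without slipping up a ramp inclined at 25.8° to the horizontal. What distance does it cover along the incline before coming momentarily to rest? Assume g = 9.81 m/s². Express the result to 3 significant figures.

d ≈ 2.65 m

Here I = (2/5)MR², so the shape factor k = I/(MR²) = 0.4.
Rolling without slipping gives ω = v/R, so the total kinetic energy is ½Mv² + ½Iω² = ½(1+k)Mv² = (7/10)Mv².
Setting this equal to Mgh gives the vertical rise h = (1+k)v₀²/(2g) = 1.4×4.02²/(2×9.81) = 1.153 m.
The distance along the slope is d = h/sinθ = 1.153/sin25.8° ≈ 2.65 m.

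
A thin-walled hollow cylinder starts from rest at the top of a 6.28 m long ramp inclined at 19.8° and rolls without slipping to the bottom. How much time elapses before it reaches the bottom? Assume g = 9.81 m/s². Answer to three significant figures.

The moment of inertia is MR², giving k ≡ I/(MR²) = 1.
Along the incline Mg sinθ − f = Ma, and torque about the center fR = Iα = kMR²(a/R) gives f = kMa.
Hence a = g sinθ/(1+k) = 9.81×sin19.8°/2 = 1.662 m/s².
With constant a from rest, t = √(2L/a) = √(2·6.28/1.662) ≈ 2.75 s.

t ≈ 2.75 s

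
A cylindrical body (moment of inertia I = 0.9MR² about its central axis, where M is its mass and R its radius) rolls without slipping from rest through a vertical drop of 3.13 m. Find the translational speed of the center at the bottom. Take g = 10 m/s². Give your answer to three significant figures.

The moment of inertia is 0.9MR², giving k ≡ I/(MR²) = 0.9.
Pure rolling means v = ωR; then KE = ½Mv² + ½I(v/R)² = ½(1+k)Mv² = (19/20)Mv².
Energy conservation: Mgh = (19/20)Mv², so v = √(2gh/(1+k)) = √(2 × 10 × 3.13 / 1.9) ≈ 5.74 m/s.

v ≈ 5.74 m/s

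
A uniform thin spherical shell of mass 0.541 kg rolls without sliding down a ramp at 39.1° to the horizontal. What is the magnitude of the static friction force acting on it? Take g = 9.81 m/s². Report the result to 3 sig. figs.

For this body I = (2/3)MR², i.e. k = I/(MR²) = 2/3.
Along the incline Mg sinθ − f = Ma, and torque about the center fR = Iα = kMR²(a/R) gives f = kMa.
Combining, a = g sinθ/(1+k) and f = kMa = kMg sinθ/(1+k).
f = (2/3) × 0.541 × 9.81 × sin39.1° / 1.667 ≈ 1.34 N.

f ≈ 1.34 N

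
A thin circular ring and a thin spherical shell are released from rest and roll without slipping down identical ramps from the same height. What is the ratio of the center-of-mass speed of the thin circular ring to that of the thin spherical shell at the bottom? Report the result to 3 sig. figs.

v_ratio ≈ 0.913

Each satisfies Mgh = ½(1+k)Mv² with k = I/(MR²), so v ∝ 1/√(1+k).
For the thin circular ring k = 1; for the thin spherical shell k = 2/3.
v₁/v₂ = √((1+k₂)/(1+k₁)) = √(1.667/2) ≈ 0.913.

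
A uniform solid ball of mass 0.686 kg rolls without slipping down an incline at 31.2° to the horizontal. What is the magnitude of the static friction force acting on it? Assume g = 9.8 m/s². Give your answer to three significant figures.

With I = (2/5)MR², the ratio k = I/(MR²) is 0.4.
Newton's second law down the slope: Mg sinθ − f = Ma. The torque equation fR = Iα (with α = a/R) gives f = kMa.
Combining, a = g sinθ/(1+k) and f = kMa = kMg sinθ/(1+k).
f = 0.4 × 0.686 × 9.8 × sin31.2° / 1.4 ≈ 0.995 N.

f ≈ 0.995 N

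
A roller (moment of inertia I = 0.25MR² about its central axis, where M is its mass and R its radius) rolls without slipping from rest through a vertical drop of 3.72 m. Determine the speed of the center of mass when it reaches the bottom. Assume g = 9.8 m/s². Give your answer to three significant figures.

The moment of inertia is 0.25MR², giving k ≡ I/(MR²) = 0.25.
Pure rolling means v = ωR; then KE = ½Mv² + ½I(v/R)² = ½(1+k)Mv² = (5/8)Mv².
Energy conservation: Mgh = (5/8)Mv², so v = √(2gh/(1+k)) = √(2 × 9.8 × 3.72 / 1.25) ≈ 7.64 m/s.

v ≈ 7.64 m/s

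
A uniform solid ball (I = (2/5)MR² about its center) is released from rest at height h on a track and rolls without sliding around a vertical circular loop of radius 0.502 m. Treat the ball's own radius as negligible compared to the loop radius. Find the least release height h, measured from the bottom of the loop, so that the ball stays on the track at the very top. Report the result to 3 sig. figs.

h_min ≈ 1.36 m

The moment of inertia is (2/5)MR², giving k ≡ I/(MR²) = 0.4.
At the top, contact is just lost when gravity alone supplies the centripetal force: Mg = Mv_top²/r, i.e. v_top² = gr.
With ω = v/R, the kinetic energy at speed v is ½(1+k)Mv² = (7/10)Mv².
Energy conservation from release (height h) to the top (height 2r): Mgh = Mg(2r) + (7/10)M·gr.
Thus h_min = 2r + (1+k)r/2 = r(2 + 1.4/2) = 0.502 × 2.7 ≈ 1.36 m.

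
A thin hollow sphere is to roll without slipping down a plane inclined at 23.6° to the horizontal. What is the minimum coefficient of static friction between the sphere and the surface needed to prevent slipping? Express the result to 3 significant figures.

μ_min ≈ 0.175

For this body I = (2/3)MR², i.e. k = I/(MR²) = 2/3.
Translational: Mg sinθ − f = Ma. Rotational about the CM: fR = Iα = kMRa, so f = kMa.
These give a = g sinθ/(1+k) and the required friction f = kMg sinθ/(1+k).
With N = Mg cosθ, the no-slip condition f ≤ μN gives μ_min = f/N = k tanθ/(1+k).
μ_min = (2/3) × tan23.6° / 1.667 ≈ 0.175.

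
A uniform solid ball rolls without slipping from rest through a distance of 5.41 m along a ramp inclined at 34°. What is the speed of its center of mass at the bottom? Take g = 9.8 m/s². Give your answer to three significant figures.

v ≈ 6.51 m/s

Here I = (2/5)MR², so the shape factor k = I/(MR²) = 0.4.
Rolling without slipping gives ω = v/R, so the total kinetic energy is ½Mv² + ½Iω² = ½(1+k)Mv² = (7/10)Mv².
The vertical drop is h = L sinθ = 5.41 × sin34° = 3.025 m.
Setting Mgh = (7/10)Mv² gives v = √(2gh/(1+k)) = √(2·9.8·3.025/1.4) ≈ 6.51 m/s.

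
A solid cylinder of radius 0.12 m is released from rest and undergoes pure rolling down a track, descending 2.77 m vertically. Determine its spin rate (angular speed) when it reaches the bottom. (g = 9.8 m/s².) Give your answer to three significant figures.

For this body I = (1/2)MR², i.e. k = I/(MR²) = 0.5.
Rolling without slipping gives ω = v/R, so the total kinetic energy is ½Mv² + ½Iω² = ½(1+k)Mv² = (3/4)Mv².
Energy conservation Mgh = ½(1+k)Mv² gives v = √(2gh/(1+k)) = √(2 × 9.8 × 2.77 / 1.5) = 6.016 m/s.
The angular speed follows from ω = v/R = 6.016/0.12 ≈ 50.1 rad/s.

ω ≈ 50.1 rad/s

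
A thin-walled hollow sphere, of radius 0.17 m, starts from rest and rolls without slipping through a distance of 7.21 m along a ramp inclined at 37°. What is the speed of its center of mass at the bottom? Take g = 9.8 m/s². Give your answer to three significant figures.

The moment of inertia is (2/3)MR², giving k ≡ I/(MR²) = 2/3.
The rolling condition ω = v/R makes the rotational term ½I(v/R)² = ½kMv², so KE_total = ½(1+k)Mv² = (5/6)Mv².
The vertical drop is h = L sinθ = 7.21 × sin37° = 4.339 m.
Setting Mgh = (5/6)Mv² gives v = √(2gh/(1+k)) = √(2·9.8·4.339/1.667) ≈ 7.14 m/s.

v ≈ 7.14 m/s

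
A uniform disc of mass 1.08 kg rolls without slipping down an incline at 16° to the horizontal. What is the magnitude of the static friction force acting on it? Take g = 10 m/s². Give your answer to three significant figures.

The moment of inertia is (1/2)MR², giving k ≡ I/(MR²) = 0.5.
Translational: Mg sinθ − f = Ma. Rotational about the CM: fR = Iα = kMRa, so f = kMa.
Combining, a = g sinθ/(1+k) and f = kMa = kMg sinθ/(1+k).
f = 0.5 × 1.08 × 10 × sin16° / 1.5 ≈ 0.992 N.

f ≈ 0.992 N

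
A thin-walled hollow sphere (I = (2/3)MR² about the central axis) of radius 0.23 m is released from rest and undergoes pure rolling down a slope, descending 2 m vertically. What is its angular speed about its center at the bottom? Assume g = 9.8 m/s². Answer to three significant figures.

The moment of inertia is (2/3)MR², giving k ≡ I/(MR²) = 2/3.
The rolling condition ω = v/R makes the rotational term ½I(v/R)² = ½kMv², so KE_total = ½(1+k)Mv² = (5/6)Mv².
Energy conservation Mgh = ½(1+k)Mv² gives v = √(2gh/(1+k)) = √(2 × 9.8 × 2 / 1.667) = 4.85 m/s.
Then ω = v/R = 4.85 / 0.23 ≈ 21.1 rad/s.

ω ≈ 21.1 rad/s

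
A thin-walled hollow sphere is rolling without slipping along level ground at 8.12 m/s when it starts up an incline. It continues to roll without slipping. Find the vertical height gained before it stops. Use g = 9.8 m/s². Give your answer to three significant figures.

h ≈ 5.61 m

Here I = (2/3)MR², so the shape factor k = I/(MR²) = 2/3.
Pure rolling means v = ωR; then KE = ½Mv² + ½I(v/R)² = ½(1+k)Mv² = (5/6)Mv².
At the top the kinetic energy is zero, so (5/6)Mv₀² = Mgh.
Thus h = (1+k)v₀²/(2g) = 1.667 × 8.12² / (2 × 9.8) ≈ 5.61 m.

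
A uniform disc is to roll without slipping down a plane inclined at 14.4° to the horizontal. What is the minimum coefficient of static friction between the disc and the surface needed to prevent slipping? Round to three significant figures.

μ_min ≈ 0.0856

The moment of inertia is (1/2)MR², giving k ≡ I/(MR²) = 0.5.
Along the incline Mg sinθ − f = Ma, and torque about the center fR = Iα = kMR²(a/R) gives f = kMa.
These give a = g sinθ/(1+k) and the required friction f = kMg sinθ/(1+k).
With N = Mg cosθ, the no-slip condition f ≤ μN gives μ_min = f/N = k tanθ/(1+k).
μ_min = 0.5 × tan14.4° / 1.5 ≈ 0.0856.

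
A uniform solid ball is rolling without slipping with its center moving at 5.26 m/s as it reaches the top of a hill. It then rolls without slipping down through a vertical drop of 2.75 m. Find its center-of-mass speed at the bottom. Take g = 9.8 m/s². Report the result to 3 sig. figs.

v ≈ 8.13 m/s

With I = (2/5)MR², the ratio k = I/(MR²) is 0.4.
The rolling condition ω = v/R makes the rotational term ½I(v/R)² = ½kMv², so KE_total = ½(1+k)Mv² = (7/10)Mv².
Conserving energy between top and bottom: (7/10)Mv² = (7/10)Mv₀² + Mgh, hence v² = v₀² + 2gh/(1+k).
v = √(5.26² + 2×9.8×2.75/1.4) = √66.17 ≈ 8.13 m/s.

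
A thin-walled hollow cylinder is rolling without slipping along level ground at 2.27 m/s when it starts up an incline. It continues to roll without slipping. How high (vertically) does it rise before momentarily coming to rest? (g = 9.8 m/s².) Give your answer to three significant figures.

h ≈ 0.526 m

With I = MR², the ratio k = I/(MR²) is 1.
Pure rolling means v = ωR; then KE = ½Mv² + ½I(v/R)² = ½(1+k)Mv² = Mv².
All of this converts to potential energy at the highest point: Mv₀² = Mgh.
Thus h = (1+k)v₀²/(2g) = 2 × 2.27² / (2 × 9.8) ≈ 0.526 m.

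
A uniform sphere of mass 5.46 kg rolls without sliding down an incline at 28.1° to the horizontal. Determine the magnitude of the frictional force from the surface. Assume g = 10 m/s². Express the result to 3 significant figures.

With I = (2/5)MR², the ratio k = I/(MR²) is 0.4.
Newton's second law down the slope: Mg sinθ − f = Ma. The torque equation fR = Iα (with α = a/R) gives f = kMa.
Combining, a = g sinθ/(1+k) and f = kMa = kMg sinθ/(1+k).
f = 0.4 × 5.46 × 10 × sin28.1° / 1.4 ≈ 7.35 N.

f ≈ 7.35 N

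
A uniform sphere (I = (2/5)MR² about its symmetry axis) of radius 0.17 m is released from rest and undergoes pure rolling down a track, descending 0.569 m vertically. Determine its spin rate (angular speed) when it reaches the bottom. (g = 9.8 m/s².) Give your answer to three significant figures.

With I = (2/5)MR², the ratio k = I/(MR²) is 0.4.
Since it rolls without slipping, ω = v/R and KE = ½Mv² + ½Iω² = ½(1+k)Mv² = (7/10)Mv².
Energy conservation Mgh = ½(1+k)Mv² gives v = √(2gh/(1+k)) = √(2 × 9.8 × 0.569 / 1.4) = 2.822 m/s.
Then ω = v/R = 2.822 / 0.17 ≈ 16.6 rad/s.

ω ≈ 16.6 rad/s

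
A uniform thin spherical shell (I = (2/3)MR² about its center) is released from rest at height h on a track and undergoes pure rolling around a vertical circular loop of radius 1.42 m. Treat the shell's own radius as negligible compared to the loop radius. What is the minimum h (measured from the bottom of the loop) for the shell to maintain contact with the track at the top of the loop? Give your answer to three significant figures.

Here I = (2/3)MR², so the shape factor k = I/(MR²) = 2/3.
At the top of the loop, the minimum-contact condition is Mg = Mv_top²/r, so v_top² = gr.
With ω = v/R, the kinetic energy at speed v is ½(1+k)Mv² = (5/6)Mv².
Energy conservation from release (height h) to the top (height 2r): Mgh = Mg(2r) + (5/6)M·gr.
Thus h_min = 2r + (1+k)r/2 = r(2 + 1.667/2) = 1.42 × 2.833 ≈ 4.02 m.

h_min ≈ 4.02 m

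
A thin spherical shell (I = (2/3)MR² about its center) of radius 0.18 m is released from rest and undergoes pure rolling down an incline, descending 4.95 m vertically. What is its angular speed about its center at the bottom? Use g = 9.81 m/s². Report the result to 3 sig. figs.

ω ≈ 42.4 rad/s

Here I = (2/3)MR², so the shape factor k = I/(MR²) = 2/3.
Rolling without slipping gives ω = v/R, so the total kinetic energy is ½Mv² + ½Iω² = ½(1+k)Mv² = (5/6)Mv².
Energy conservation Mgh = ½(1+k)Mv² gives v = √(2gh/(1+k)) = √(2 × 9.81 × 4.95 / 1.667) = 7.634 m/s.
Then ω = v/R = 7.634 / 0.18 ≈ 42.4 rad/s.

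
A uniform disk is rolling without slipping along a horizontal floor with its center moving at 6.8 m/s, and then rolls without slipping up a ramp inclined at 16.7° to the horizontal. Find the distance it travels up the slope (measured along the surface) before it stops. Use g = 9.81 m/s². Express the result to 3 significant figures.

With I = (1/2)MR², the ratio k = I/(MR²) is 0.5.
Since it rolls without slipping, ω = v/R and KE = ½Mv² + ½Iω² = ½(1+k)Mv² = (3/4)Mv².
Setting this equal to Mgh gives the vertical rise h = (1+k)v₀²/(2g) = 1.5×6.8²/(2×9.81) = 3.535 m.
The distance along the slope is d = h/sinθ = 3.535/sin16.7° ≈ 12.3 m.

d ≈ 12.3 m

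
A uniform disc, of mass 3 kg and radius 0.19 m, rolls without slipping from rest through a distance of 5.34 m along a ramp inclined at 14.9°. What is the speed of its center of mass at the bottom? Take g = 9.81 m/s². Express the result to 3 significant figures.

Here I = (1/2)MR², so the shape factor k = I/(MR²) = 0.5.
Rolling without slipping gives ω = v/R, so the total kinetic energy is ½Mv² + ½Iω² = ½(1+k)Mv² = (3/4)Mv².
The vertical drop is h = L sinθ = 5.34 × sin14.9° = 1.373 m.
Setting Mgh = (3/4)Mv² gives v = √(2gh/(1+k)) = √(2·9.81·1.373/1.5) ≈ 4.24 m/s.

v ≈ 4.24 m/s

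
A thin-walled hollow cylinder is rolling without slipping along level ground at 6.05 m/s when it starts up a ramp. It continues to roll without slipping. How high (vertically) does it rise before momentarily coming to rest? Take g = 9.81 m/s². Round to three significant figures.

h ≈ 3.73 m

For this body I = MR², i.e. k = I/(MR²) = 1.
Since it rolls without slipping, ω = v/R and KE = ½Mv² + ½Iω² = ½(1+k)Mv² = Mv².
At the top the kinetic energy is zero, so Mv₀² = Mgh.
Thus h = (1+k)v₀²/(2g) = 2 × 6.05² / (2 × 9.81) ≈ 3.73 m.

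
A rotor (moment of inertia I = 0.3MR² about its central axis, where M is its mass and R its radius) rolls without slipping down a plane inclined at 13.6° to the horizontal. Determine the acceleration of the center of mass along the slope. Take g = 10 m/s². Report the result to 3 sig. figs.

Here I = 0.3MR², so the shape factor k = I/(MR²) = 0.3.
Newton's second law down the slope: Mg sinθ − f = Ma. The torque equation fR = Iα (with α = a/R) gives f = kMa.
Eliminating f: Mg sinθ = (1+k)Ma, so a = g sinθ/(1+k) = 10 × sin13.6° / 1.3 ≈ 1.81 m/s².

a ≈ 1.81 m/s²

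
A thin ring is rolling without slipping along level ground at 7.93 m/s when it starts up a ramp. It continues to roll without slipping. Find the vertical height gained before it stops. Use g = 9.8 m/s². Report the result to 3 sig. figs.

With I = MR², the ratio k = I/(MR²) is 1.
Pure rolling means v = ωR; then KE = ½Mv² + ½I(v/R)² = ½(1+k)Mv² = Mv².
All of this converts to potential energy at the highest point: Mv₀² = Mgh.
Thus h = (1+k)v₀²/(2g) = 2 × 7.93² / (2 × 9.8) ≈ 6.42 m.

h ≈ 6.42 m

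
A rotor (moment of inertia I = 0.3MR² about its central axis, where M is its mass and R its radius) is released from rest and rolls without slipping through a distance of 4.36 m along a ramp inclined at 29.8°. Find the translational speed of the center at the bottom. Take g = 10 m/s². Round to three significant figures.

v ≈ 5.77 m/s

With I = 0.3MR², the ratio k = I/(MR²) is 0.3.
The rolling condition ω = v/R makes the rotational term ½I(v/R)² = ½kMv², so KE_total = ½(1+k)Mv² = (13/20)Mv².
The vertical drop is h = L sinθ = 4.36 × sin29.8° = 2.167 m.
Setting Mgh = (13/20)Mv² gives v = √(2gh/(1+k)) = √(2·10·2.167/1.3) ≈ 5.77 m/s.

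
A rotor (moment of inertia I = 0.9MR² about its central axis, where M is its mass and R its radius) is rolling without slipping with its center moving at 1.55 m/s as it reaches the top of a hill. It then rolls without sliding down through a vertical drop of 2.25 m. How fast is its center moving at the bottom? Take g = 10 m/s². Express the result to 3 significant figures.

v ≈ 5.11 m/s

Here I = 0.9MR², so the shape factor k = I/(MR²) = 0.9.
The rolling condition ω = v/R makes the rotational term ½I(v/R)² = ½kMv², so KE_total = ½(1+k)Mv² = (19/20)Mv².
Conserving energy between top and bottom: (19/20)Mv² = (19/20)Mv₀² + Mgh, hence v² = v₀² + 2gh/(1+k).
v = √(1.55² + 2×10×2.25/1.9) = √26.09 ≈ 5.11 m/s.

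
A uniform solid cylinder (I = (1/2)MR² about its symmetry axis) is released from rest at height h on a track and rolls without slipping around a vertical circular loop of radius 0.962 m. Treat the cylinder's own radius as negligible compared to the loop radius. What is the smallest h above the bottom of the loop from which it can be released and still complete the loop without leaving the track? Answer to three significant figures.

h_min ≈ 2.65 m

The moment of inertia is (1/2)MR², giving k ≡ I/(MR²) = 0.5.
At the top, contact is just lost when gravity alone supplies the centripetal force: Mg = Mv_top²/r, i.e. v_top² = gr.
With ω = v/R, the kinetic energy at speed v is ½(1+k)Mv² = (3/4)Mv².
Energy conservation from release (height h) to the top (height 2r): Mgh = Mg(2r) + (3/4)M·gr.
Thus h_min = 2r + (1+k)r/2 = r(2 + 1.5/2) = 0.962 × 2.75 ≈ 2.65 m.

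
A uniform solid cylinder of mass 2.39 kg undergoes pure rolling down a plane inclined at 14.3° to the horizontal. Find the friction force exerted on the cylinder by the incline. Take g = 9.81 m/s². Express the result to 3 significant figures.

The moment of inertia is (1/2)MR², giving k ≡ I/(MR²) = 0.5.
Along the incline Mg sinθ − f = Ma, and torque about the center fR = Iα = kMR²(a/R) gives f = kMa.
Combining, a = g sinθ/(1+k) and f = kMa = kMg sinθ/(1+k).
f = 0.5 × 2.39 × 9.81 × sin14.3° / 1.5 ≈ 1.93 N.

f ≈ 1.93 N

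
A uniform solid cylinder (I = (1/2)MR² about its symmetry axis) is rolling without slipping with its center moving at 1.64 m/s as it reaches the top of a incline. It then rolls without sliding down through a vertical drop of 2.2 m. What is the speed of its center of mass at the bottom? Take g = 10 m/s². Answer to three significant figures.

For this body I = (1/2)MR², i.e. k = I/(MR²) = 0.5.
Since it rolls without slipping, ω = v/R and KE = ½Mv² + ½Iω² = ½(1+k)Mv² = (3/4)Mv².
Energy conservation: (3/4)Mv₀² + Mgh = (3/4)Mv², so v² = v₀² + 2gh/(1+k).
v = √(1.64² + 2×10×2.2/1.5) = √32.02 ≈ 5.66 m/s.

v ≈ 5.66 m/s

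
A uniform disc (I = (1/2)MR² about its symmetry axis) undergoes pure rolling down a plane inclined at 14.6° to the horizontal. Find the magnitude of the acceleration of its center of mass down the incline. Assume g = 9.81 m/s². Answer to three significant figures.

a ≈ 1.65 m/s²

With I = (1/2)MR², the ratio k = I/(MR²) is 0.5.
Newton's second law down the slope: Mg sinθ − f = Ma. The torque equation fR = Iα (with α = a/R) gives f = kMa.
Eliminating f: Mg sinθ = (1+k)Ma, so a = g sinθ/(1+k) = 9.81 × sin14.6° / 1.5 ≈ 1.65 m/s².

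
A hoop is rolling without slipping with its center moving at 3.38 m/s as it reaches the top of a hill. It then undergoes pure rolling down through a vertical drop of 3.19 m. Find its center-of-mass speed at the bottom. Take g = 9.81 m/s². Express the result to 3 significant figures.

v ≈ 6.54 m/s

Here I = MR², so the shape factor k = I/(MR²) = 1.
Since it rolls without slipping, ω = v/R and KE = ½Mv² + ½Iω² = ½(1+k)Mv² = Mv².
Energy conservation: Mv₀² + Mgh = Mv², so v² = v₀² + 2gh/(1+k).
v = √(3.38² + 2×9.81×3.19/2) = √42.72 ≈ 6.54 m/s.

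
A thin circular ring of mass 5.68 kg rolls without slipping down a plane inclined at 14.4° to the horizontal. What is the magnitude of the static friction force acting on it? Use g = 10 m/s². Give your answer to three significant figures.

The moment of inertia is MR², giving k ≡ I/(MR²) = 1.
Translational: Mg sinθ − f = Ma. Rotational about the CM: fR = Iα = kMRa, so f = kMa.
Combining, a = g sinθ/(1+k) and f = kMa = kMg sinθ/(1+k).
f = 1 × 5.68 × 10 × sin14.4° / 2 ≈ 7.06 N.

f ≈ 7.06 N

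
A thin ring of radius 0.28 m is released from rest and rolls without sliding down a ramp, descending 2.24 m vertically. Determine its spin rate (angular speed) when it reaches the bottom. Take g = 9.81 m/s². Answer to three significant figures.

ω ≈ 16.7 rad/s

Here I = MR², so the shape factor k = I/(MR²) = 1.
Since it rolls without slipping, ω = v/R and KE = ½Mv² + ½Iω² = ½(1+k)Mv² = Mv².
Energy conservation Mgh = ½(1+k)Mv² gives v = √(2gh/(1+k)) = √(2 × 9.81 × 2.24 / 2) = 4.688 m/s.
The angular speed follows from ω = v/R = 4.688/0.28 ≈ 16.7 rad/s.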